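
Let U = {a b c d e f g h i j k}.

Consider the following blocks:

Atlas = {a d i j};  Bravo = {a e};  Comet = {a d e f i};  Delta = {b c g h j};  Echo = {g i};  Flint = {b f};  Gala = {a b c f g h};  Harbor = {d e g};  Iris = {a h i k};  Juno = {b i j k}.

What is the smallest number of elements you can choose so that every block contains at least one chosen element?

3

The 3 elements {b, e, i} hit every block.
The blocks Flint, Harbor, Iris are pairwise disjoint, so any hitting set needs a separate element for each — at least 3. Hence 3 is optimal.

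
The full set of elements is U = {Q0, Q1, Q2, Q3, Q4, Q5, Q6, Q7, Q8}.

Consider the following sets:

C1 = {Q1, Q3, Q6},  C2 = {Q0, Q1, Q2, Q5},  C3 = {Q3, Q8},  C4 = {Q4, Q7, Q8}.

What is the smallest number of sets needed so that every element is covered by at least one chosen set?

Take {C1, C2, C4}. Their union is {Q0, Q1, Q2, Q3, Q4, Q5, Q6, Q7, Q8}, which is all 9 elements.
Each set has at most 4 elements, and 2·4 = 8 < 9 — so at least 3 sets are needed, and 3 is optimal.

3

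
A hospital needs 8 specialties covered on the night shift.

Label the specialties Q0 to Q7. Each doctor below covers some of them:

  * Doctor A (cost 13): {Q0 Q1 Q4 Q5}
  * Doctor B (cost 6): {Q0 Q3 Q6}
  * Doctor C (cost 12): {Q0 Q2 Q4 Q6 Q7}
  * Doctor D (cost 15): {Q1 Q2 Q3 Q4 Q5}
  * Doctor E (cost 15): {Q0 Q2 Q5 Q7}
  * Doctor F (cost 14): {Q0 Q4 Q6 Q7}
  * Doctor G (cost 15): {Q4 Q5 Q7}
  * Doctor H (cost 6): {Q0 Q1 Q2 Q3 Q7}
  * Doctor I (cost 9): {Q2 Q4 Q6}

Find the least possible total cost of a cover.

25

A, B, H together cover every specialty (A ∪ B ∪ H = {Q0, Q1, Q2, Q3, Q4, Q5, Q6, Q7}); total cost 13 + 6 + 6 = 25.
The greedy pick H, I, A costs 28; no covering selection beats 25.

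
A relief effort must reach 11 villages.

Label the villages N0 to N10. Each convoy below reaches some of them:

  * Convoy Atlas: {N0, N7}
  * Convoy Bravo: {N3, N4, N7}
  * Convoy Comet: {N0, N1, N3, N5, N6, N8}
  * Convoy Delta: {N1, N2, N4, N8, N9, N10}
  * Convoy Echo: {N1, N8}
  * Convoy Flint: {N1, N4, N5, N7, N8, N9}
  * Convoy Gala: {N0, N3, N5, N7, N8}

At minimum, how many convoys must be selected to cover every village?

3

Take {Atlas, Comet, Delta}. Their union is {N0, N1, N2, N3, N4, N5, N6, N7, N8, N9, N10}, which is all 11 villages.
Only Delta contains N2, so Delta is forced; the remaining 5 villages need at least 2 more convoys (each remaining convoy adds at most 4) — so at least 3 convoys are needed, and 3 is optimal.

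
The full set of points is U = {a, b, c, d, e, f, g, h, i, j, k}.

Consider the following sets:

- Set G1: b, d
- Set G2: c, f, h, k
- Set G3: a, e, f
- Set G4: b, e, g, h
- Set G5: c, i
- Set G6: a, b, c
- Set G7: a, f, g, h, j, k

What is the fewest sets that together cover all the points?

4

G1 and G3 and G5 and G7 together: G1 ∪ G3 ∪ G5 ∪ G7 = {a, b, c, d, e, f, g, h, i, j, k} — every point is covered.
Only G7 contains j, so G7 is forced; the remaining 5 points need at least 3 more sets (each remaining set adds at most 2) — so at least 4 sets are needed, and 4 is optimal.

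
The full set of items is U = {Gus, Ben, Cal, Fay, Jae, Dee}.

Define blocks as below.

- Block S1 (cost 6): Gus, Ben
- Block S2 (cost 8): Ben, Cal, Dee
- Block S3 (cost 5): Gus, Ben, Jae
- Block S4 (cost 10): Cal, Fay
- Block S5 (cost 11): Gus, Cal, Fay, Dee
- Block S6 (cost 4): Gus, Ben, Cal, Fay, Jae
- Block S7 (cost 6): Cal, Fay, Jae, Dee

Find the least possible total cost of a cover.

10

S6, S7 together cover every item (S6 ∪ S7 = {Gus, Ben, Cal, Fay, Jae, Dee}); total cost 4 + 6 = 10.
No covering selection has total cost below 10.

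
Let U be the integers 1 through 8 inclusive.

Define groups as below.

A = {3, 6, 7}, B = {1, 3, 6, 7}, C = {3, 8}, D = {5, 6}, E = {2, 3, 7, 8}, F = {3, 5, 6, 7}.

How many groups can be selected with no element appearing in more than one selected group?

C, D are pairwise disjoint (C={3,8}; D={5,6}).
Every remaining group overlaps one of these, and no 3 of the listed groups are pairwise disjoint, so 2 is the maximum.

2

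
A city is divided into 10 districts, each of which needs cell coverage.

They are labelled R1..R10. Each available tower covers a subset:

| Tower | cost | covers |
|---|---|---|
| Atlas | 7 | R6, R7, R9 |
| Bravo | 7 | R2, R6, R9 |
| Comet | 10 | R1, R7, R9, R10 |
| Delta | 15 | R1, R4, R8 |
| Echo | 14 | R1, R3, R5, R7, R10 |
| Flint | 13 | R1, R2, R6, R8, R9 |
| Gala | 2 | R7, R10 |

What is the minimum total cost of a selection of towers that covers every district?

Bravo, Delta, Echo together cover every district (Bravo ∪ Delta ∪ Echo = {R1, R2, R3, R4, R5, R6, R7, R8, R9, R10}); total cost 7 + 15 + 14 = 36.
The greedy pick Gala, Bravo, Echo, Delta costs 38; no covering selection beats 36.

36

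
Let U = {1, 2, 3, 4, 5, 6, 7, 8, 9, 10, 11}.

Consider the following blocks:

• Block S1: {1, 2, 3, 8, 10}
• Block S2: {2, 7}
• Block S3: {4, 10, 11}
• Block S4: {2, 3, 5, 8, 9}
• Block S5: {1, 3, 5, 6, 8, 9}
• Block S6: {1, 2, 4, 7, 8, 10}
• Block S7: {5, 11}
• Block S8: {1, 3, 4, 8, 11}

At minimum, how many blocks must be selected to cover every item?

Take {S5, S6, S7}. Their union is {1, 2, 3, 4, 5, 6, 7, 8, 9, 10, 11}, which is all 11 items.
Only S5 contains 6, so S5 is forced; the remaining 5 items need at least 2 more blocks (each remaining block adds at most 4) — so at least 3 blocks are needed, and 3 is optimal.

3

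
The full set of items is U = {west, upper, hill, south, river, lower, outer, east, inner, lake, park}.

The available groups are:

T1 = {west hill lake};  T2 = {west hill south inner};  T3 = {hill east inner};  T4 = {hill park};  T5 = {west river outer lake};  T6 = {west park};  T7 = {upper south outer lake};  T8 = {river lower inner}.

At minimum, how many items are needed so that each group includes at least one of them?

3

Take H = {inner, lake, park}. Each listed group contains at least one of these, so H is a hitting set of size 3.
The groups T4, T7, T8 are pairwise disjoint, so any hitting set needs a separate item for each — at least 3. Hence 3 is optimal.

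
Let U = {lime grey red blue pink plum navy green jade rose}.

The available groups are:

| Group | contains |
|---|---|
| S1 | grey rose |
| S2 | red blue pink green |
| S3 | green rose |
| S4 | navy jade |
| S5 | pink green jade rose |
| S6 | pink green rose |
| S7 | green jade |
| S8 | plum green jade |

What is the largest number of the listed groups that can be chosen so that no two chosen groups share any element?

S1, S2, S4 are pairwise disjoint (S1={grey,rose}; S2={red,blue,pink,green}; S4={navy,jade}).
Every remaining group overlaps one of these, and no 4 of the listed groups are pairwise disjoint, so 3 is the maximum.

3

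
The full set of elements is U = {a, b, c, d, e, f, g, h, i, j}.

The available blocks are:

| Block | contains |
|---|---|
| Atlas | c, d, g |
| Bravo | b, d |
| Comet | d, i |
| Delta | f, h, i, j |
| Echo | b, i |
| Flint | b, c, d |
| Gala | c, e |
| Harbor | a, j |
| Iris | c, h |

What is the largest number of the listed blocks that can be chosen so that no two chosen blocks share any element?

Bravo, Delta, Gala are pairwise disjoint (Bravo={b,d}; Delta={f,h,i,j}; Gala={c,e}).
Every remaining block overlaps one of these, and no 4 of the listed blocks are pairwise disjoint, so 3 is the maximum.

3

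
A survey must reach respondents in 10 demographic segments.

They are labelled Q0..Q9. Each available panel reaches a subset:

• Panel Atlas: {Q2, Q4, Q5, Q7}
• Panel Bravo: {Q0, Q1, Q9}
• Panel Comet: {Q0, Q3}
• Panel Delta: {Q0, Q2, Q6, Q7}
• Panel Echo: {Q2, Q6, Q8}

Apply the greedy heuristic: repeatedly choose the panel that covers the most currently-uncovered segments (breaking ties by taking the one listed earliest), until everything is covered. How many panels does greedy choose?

4

Greedy: pick Atlas (covers 4 new) → pick Bravo (covers 3 new) → pick Echo (covers 2 new) → pick Comet (covers 1 new). Total picks: 4.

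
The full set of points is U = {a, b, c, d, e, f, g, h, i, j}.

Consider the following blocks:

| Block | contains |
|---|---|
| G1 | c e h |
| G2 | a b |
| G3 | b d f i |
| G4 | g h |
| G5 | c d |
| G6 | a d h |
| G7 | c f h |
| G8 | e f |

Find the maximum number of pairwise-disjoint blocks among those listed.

G2, G4, G5, G8 are pairwise disjoint (G2={a,b}; G4={g,h}; G5={c,d}; G8={e,f}).
Every remaining block overlaps one of these, and no 5 of the listed blocks are pairwise disjoint, so 4 is the maximum.

4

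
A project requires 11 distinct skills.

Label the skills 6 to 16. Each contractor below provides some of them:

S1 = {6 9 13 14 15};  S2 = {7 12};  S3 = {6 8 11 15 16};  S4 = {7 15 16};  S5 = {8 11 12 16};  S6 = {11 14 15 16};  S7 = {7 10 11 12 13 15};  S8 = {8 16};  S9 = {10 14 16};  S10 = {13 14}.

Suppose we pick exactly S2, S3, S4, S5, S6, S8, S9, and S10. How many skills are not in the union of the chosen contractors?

Union of S2, S3, S4, S5, S6, S8, S9, S10 = {6, 7, 8, 10, 11, 12, 13, 14, 15, 16}.
Not covered: 9 — 1 skill.

1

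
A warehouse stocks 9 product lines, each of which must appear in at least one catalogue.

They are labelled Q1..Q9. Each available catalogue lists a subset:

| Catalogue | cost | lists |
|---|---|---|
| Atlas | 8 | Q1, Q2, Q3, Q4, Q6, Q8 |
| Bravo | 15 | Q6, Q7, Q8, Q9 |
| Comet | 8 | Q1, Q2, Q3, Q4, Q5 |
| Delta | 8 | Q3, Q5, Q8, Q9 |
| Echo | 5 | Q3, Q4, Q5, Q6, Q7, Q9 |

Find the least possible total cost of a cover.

13

Atlas, Echo together cover every product (Atlas ∪ Echo = {Q1, Q2, Q3, Q4, Q5, Q6, Q7, Q8, Q9}); total cost 8 + 5 = 13.
No covering selection has total cost below 13.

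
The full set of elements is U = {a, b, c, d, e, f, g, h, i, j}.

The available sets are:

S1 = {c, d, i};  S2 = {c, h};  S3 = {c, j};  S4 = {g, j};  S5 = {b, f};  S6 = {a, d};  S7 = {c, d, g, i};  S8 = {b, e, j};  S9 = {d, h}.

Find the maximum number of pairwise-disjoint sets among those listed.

4

S2, S4, S5, S6 are pairwise disjoint (S2={c,h}; S4={g,j}; S5={b,f}; S6={a,d}).
Every remaining set overlaps one of these, and no 5 of the listed sets are pairwise disjoint, so 4 is the maximum.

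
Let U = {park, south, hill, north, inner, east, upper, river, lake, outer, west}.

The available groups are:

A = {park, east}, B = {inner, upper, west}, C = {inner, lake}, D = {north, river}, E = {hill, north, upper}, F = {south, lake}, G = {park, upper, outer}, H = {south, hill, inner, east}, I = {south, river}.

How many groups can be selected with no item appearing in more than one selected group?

4

A, B, D, F are pairwise disjoint (A={park,east}; B={inner,upper,west}; D={north,river}; F={south,lake}).
Every remaining group overlaps one of these, and no 5 of the listed groups are pairwise disjoint, so 4 is the maximum.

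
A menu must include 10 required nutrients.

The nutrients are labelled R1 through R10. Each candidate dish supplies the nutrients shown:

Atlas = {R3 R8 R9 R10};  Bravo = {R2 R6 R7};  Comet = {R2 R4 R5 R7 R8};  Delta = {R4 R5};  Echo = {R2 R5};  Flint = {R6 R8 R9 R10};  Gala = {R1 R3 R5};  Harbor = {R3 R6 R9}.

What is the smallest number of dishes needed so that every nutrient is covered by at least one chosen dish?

3

Take {Comet, Flint, Gala}. Their union is {R1, R2, R3, R4, R5, R6, R7, R8, R9, R10}, which is all 10 nutrients.
Only Gala contains R1, so Gala is forced; the remaining 7 nutrients need at least 2 more dishes (each remaining dish adds at most 4) — so at least 3 dishes are needed, and 3 is optimal.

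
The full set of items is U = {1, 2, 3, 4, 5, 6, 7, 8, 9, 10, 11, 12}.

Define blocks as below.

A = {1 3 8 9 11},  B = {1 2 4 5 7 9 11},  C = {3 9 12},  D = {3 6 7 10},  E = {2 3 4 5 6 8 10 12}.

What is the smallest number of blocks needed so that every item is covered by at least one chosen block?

B and E together: B ∪ E = {1, 2, 3, 4, 5, 6, 7, 8, 9, 10, 11, 12} — every item is covered.
No single block has all 12 items (the largest, E, has 8), so 2 is optimal.

2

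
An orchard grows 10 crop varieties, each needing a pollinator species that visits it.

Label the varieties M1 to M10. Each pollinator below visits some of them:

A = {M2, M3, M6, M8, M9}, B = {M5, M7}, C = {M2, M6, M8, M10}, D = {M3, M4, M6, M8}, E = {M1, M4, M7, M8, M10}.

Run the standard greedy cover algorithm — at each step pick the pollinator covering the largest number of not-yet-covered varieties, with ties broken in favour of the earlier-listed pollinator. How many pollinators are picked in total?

Greedy: pick A (covers 5 new) → pick E (covers 4 new) → pick B (covers 1 new). Total picks: 3.

3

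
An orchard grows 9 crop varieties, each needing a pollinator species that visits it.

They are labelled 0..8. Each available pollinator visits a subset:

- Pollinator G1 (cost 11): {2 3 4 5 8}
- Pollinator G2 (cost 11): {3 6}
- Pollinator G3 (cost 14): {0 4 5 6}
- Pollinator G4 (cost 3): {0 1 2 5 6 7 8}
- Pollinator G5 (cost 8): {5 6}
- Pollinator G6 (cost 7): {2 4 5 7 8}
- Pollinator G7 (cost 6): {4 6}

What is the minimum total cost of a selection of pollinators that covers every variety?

G1, G4 together cover every variety (G1 ∪ G4 = {0, 1, 2, 3, 4, 5, 6, 7, 8}); total cost 11 + 3 = 14.
No covering selection has total cost below 14.

14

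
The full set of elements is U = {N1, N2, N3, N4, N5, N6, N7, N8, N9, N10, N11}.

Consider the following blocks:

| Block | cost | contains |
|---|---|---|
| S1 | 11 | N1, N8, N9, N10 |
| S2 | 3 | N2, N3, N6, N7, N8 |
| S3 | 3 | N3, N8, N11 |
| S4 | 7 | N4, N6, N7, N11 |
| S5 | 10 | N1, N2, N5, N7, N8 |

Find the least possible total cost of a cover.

31

S1, S2, S4, S5 together cover every element (S1 ∪ S2 ∪ S4 ∪ S5 = {N1, N2, N3, N4, N5, N6, N7, N8, N9, N10, N11}); total cost 11 + 3 + 7 + 10 = 31.
The greedy pick S2, S3, S1, S4, S5 costs 34; no covering selection beats 31.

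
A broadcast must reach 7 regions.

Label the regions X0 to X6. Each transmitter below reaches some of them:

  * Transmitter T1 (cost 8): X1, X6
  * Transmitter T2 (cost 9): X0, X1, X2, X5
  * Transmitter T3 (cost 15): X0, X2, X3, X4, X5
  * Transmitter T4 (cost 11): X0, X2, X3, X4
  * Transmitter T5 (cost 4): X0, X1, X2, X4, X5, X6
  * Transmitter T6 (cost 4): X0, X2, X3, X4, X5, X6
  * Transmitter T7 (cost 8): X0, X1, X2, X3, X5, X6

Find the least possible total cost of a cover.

8

T5, T6 together cover every region (T5 ∪ T6 = {X0, X1, X2, X3, X4, X5, X6}); total cost 4 + 4 = 8.
No covering selection has total cost below 8.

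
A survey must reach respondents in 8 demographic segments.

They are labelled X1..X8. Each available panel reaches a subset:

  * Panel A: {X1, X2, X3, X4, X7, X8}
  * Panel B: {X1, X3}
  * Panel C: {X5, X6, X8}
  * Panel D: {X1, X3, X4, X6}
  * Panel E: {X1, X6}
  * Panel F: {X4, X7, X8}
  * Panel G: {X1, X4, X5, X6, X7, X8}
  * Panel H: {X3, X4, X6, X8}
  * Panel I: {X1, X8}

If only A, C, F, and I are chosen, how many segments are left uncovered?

0

Union of A, C, F, I = {X1, X2, X3, X4, X5, X6, X7, X8} — that's every segment, so 0 are uncovered.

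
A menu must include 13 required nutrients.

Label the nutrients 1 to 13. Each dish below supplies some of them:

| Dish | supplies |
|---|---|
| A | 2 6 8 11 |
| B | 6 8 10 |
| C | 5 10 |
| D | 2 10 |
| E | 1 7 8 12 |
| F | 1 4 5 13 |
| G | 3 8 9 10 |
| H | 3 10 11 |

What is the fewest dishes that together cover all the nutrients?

A and E and F and G together: A ∪ E ∪ F ∪ G = {1, 2, 3, 4, 5, 6, 7, 8, 9, 10, 11, 12, 13} — every nutrient is covered.
Each dish has at most 4 nutrients, and 3·4 = 12 < 13 — so at least 4 dishes are needed, and 4 is optimal.

4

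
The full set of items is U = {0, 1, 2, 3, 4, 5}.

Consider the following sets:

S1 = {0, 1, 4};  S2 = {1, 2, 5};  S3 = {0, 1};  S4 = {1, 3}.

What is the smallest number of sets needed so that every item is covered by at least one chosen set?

S1, S2, and S4 cover everything between them: the union {0, 1, 2, 3, 4, 5} is all of U.
Only S2 contains 2, so S2 is forced; the remaining 3 items need at least 2 more sets (each remaining set adds at most 2) — so at least 3 sets are needed, and 3 is optimal.

3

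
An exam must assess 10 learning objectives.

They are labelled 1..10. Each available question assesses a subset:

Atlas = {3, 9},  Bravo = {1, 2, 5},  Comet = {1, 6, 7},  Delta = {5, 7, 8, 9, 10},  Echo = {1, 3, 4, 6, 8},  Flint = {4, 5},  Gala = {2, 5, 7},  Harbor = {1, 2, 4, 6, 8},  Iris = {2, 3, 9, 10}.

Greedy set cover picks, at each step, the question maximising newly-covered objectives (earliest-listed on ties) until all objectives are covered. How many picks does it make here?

Greedy: pick Delta (covers 5 new) → pick Echo (covers 4 new) → pick Bravo (covers 1 new). Total picks: 3.

3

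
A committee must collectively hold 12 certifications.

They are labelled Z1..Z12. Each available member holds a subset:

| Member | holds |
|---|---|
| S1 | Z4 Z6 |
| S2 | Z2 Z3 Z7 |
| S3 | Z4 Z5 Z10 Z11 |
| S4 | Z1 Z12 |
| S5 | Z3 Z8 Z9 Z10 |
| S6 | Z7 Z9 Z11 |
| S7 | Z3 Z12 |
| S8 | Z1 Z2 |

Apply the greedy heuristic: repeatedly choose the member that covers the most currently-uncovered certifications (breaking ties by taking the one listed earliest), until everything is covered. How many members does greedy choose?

Greedy: pick S3 (covers 4 new) → pick S2 (covers 3 new) → pick S4 (covers 2 new) → pick S5 (covers 2 new) → pick S1 (covers 1 new). Total picks: 5.

5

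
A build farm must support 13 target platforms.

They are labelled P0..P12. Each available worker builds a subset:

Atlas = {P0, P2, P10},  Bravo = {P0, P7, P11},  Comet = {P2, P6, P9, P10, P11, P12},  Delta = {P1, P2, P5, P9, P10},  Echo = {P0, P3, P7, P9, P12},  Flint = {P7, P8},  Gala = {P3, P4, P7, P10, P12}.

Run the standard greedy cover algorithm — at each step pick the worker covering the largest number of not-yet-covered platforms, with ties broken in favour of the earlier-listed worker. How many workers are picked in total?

5

Greedy: pick Comet (covers 6 new) → pick Echo (covers 3 new) → pick Delta (covers 2 new) → pick Flint (covers 1 new) → pick Gala (covers 1 new). Total picks: 5.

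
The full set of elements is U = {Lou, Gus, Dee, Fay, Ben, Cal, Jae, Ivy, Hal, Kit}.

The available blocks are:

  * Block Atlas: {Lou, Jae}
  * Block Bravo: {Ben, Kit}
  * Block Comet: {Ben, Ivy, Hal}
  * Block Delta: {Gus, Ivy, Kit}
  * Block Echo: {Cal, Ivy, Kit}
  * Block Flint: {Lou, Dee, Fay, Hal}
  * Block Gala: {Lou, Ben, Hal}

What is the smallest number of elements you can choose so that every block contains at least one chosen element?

3

H = {Lou, Ben, Kit} meets every block (each contains at least one member of H), and |H| = 3.
No choice of 2 elements meets every block, so 3 is the minimum.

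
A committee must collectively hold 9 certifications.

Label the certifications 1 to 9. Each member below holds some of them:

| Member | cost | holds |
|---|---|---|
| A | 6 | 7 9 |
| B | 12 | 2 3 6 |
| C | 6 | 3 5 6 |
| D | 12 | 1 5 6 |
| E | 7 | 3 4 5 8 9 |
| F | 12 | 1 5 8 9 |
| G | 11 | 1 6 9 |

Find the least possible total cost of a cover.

36

A, B, E, G together cover every certification (A ∪ B ∪ E ∪ G = {1, 2, 3, 4, 5, 6, 7, 8, 9}); total cost 6 + 12 + 7 + 11 = 36.
No covering selection has total cost below 36.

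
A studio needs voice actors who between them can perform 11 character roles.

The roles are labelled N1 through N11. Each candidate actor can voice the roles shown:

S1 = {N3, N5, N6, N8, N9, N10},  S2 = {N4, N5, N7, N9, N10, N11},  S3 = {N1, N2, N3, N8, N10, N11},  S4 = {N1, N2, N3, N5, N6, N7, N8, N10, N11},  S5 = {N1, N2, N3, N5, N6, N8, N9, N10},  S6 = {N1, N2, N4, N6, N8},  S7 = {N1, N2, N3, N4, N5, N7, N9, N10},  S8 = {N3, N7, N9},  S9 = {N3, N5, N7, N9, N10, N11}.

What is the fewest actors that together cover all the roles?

Take {S6, S9}. Their union is {N1, N2, N3, N4, N5, N6, N7, N8, N9, N10, N11}, which is all 11 roles.
No single actor has all 11 roles (the largest, S4, has 9), so 2 is optimal.

2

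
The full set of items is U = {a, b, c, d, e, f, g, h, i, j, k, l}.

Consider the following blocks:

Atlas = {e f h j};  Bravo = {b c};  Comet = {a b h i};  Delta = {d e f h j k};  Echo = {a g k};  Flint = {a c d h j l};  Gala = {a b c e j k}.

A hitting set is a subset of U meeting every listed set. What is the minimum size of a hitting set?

T = {a, c, j} meets every block (each contains at least one member of T), and |T| = 3.
The blocks Atlas, Bravo, Echo are pairwise disjoint, so any hitting set needs a separate item for each — at least 3. Hence 3 is optimal.

3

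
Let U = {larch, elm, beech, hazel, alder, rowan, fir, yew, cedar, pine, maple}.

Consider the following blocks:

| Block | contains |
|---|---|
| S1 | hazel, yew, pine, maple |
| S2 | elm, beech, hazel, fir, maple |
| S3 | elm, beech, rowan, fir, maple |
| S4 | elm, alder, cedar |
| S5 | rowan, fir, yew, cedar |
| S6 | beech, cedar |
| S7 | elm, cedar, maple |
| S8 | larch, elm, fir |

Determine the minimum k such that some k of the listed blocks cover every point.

S1 and S3 and S4 and S8 together: S1 ∪ S3 ∪ S4 ∪ S8 = {larch, elm, beech, hazel, alder, rowan, fir, yew, cedar, pine, maple} — every point is covered.
No 3 of the 8 blocks cover everything (all 56 combinations miss at least one point), so 4 is optimal.

4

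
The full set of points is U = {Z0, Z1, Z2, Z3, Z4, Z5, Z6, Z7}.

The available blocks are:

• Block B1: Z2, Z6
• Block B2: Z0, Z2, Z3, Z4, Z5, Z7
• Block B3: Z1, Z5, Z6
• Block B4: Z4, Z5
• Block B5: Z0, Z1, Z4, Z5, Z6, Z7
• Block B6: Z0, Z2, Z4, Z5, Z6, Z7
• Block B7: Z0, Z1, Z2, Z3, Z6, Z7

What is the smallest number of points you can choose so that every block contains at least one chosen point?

2

Take H = {Z4, Z6}. Each listed block contains at least one of these, so H is a hitting set of size 2.
The blocks B4, B7 are pairwise disjoint, so any hitting set needs a separate point for each — at least 2. Hence 2 is optimal.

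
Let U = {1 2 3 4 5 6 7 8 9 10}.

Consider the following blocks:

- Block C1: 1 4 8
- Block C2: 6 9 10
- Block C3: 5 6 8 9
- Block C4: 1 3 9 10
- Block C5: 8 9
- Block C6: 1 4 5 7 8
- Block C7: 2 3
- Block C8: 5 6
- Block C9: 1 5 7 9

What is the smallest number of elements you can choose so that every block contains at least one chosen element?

The 4 elements {3, 6, 7, 8} hit every block.
No choice of 3 elements meets every block, so 4 is the minimum.

4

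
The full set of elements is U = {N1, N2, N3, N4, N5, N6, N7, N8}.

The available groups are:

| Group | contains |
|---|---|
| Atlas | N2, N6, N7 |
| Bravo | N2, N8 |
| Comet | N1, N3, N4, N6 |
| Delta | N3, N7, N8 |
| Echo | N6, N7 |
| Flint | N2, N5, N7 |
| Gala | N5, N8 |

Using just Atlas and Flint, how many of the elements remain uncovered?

4

Union of Atlas, Flint = {N2, N5, N6, N7}.
Not covered: N1, N3, N4, N8 — 4 elements.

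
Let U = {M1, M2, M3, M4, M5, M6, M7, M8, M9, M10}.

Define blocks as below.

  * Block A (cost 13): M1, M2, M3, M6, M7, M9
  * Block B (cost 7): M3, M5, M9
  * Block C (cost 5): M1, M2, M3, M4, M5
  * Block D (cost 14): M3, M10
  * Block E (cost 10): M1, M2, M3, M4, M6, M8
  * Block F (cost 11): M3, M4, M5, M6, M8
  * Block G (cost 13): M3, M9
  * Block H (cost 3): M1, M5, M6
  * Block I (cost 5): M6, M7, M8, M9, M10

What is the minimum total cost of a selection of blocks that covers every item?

10

C, I together cover every item (C ∪ I = {M1, M2, M3, M4, M5, M6, M7, M8, M9, M10}); total cost 5 + 5 = 10.
No covering selection has total cost below 10.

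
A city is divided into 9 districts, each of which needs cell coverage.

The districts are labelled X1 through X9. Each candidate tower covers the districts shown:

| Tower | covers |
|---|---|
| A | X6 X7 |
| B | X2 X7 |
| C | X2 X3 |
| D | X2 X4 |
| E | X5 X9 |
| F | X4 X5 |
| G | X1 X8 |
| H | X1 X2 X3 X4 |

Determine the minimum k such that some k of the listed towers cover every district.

A and E and G and H together: A ∪ E ∪ G ∪ H = {X1, X2, X3, X4, X5, X6, X7, X8, X9} — every district is covered.
Only G contains X8, so G is forced; the remaining 7 districts need at least 3 more towers (each remaining tower adds at most 3) — so at least 4 towers are needed, and 4 is optimal.

4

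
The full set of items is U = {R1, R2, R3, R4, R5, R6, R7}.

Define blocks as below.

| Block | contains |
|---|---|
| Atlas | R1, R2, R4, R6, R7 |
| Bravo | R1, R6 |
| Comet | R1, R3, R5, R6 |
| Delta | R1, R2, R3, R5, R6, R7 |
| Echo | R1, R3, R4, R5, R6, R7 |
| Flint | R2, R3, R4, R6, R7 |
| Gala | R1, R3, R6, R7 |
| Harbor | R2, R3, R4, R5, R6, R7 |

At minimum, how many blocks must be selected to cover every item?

2

Comet and Harbor together: Comet ∪ Harbor = {R1, R2, R3, R4, R5, R6, R7} — every item is covered.
No single block has all 7 items (the largest, Delta, has 6), so 2 is optimal.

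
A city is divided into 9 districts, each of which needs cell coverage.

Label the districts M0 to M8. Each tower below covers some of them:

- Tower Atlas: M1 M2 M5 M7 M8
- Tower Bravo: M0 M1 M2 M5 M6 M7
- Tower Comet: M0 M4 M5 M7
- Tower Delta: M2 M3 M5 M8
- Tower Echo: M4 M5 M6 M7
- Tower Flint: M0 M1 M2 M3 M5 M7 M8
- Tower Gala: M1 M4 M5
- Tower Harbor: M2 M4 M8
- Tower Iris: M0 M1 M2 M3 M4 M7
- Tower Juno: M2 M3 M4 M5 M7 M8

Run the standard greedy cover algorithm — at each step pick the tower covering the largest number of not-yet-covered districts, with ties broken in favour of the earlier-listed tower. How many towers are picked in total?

Greedy: pick Flint (covers 7 new) → pick Echo (covers 2 new). Total picks: 2.

2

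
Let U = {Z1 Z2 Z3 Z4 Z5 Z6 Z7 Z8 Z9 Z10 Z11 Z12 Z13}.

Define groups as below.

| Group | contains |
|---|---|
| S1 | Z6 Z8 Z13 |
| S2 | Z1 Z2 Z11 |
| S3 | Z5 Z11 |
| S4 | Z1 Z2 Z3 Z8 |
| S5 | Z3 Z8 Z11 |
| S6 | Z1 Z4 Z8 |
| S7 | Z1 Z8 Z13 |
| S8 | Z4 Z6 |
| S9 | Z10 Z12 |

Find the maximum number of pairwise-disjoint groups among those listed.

S3, S4, S8, S9 are pairwise disjoint (S3={Z5,Z11}; S4={Z1,Z2,Z3,Z8}; S8={Z4,Z6}; S9={Z10,Z12}).
Every remaining group overlaps one of these, and no 5 of the listed groups are pairwise disjoint, so 4 is the maximum.

4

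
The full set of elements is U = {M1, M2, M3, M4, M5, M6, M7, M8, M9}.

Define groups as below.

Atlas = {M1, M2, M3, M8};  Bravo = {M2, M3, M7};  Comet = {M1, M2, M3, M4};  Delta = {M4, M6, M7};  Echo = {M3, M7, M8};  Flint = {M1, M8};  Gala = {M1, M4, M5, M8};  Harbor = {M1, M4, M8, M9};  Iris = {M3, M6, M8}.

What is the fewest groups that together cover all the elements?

Take {Bravo, Delta, Gala, Harbor}. Their union is {M1, M2, M3, M4, M5, M6, M7, M8, M9}, which is all 9 elements.
No 3 of the 9 groups cover everything (all 84 combinations miss at least one element), so 4 is optimal.

4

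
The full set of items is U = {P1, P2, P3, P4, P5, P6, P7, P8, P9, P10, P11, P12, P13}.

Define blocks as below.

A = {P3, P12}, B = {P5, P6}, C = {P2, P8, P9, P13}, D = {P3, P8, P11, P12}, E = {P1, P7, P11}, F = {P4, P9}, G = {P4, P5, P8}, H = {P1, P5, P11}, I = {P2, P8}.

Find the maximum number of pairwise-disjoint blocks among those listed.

5

A, B, E, F, I are pairwise disjoint (A={P3,P12}; B={P5,P6}; E={P1,P7,P11}; F={P4,P9}; I={P2,P8}).
Every remaining block overlaps one of these, and no 6 of the listed blocks are pairwise disjoint, so 5 is the maximum.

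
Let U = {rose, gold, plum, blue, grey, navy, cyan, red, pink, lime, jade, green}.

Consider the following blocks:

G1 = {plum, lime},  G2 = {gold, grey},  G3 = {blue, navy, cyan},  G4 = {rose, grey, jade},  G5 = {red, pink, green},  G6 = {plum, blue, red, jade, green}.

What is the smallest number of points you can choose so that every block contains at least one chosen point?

4

Take H = {blue, grey, lime, green}. Each listed block contains at least one of these, so H is a hitting set of size 4.
The blocks G1, G2, G3, G5 are pairwise disjoint, so any hitting set needs a separate point for each — at least 4. Hence 4 is optimal.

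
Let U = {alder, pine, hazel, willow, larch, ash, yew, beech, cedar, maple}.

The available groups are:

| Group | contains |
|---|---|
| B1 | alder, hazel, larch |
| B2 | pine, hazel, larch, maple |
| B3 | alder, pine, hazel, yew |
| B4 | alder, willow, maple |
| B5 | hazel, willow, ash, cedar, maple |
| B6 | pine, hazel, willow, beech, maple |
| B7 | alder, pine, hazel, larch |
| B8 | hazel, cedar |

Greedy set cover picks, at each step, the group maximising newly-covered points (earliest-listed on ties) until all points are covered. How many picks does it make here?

Greedy: pick B5 (covers 5 new) → pick B3 (covers 3 new) → pick B1 (covers 1 new) → pick B6 (covers 1 new). Total picks: 4.

4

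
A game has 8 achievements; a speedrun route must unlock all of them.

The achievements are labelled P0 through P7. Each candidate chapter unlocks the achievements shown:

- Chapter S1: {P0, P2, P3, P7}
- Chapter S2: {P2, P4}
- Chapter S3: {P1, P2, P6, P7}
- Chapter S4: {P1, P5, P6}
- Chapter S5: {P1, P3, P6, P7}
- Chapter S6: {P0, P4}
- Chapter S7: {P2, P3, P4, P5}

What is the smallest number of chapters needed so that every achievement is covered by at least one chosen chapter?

Take {S3, S6, S7}. Their union is {P0, P1, P2, P3, P4, P5, P6, P7}, which is all 8 achievements.
No 2 of the 7 chapters cover everything (all 21 combinations miss at least one achievement), so 3 is optimal.

3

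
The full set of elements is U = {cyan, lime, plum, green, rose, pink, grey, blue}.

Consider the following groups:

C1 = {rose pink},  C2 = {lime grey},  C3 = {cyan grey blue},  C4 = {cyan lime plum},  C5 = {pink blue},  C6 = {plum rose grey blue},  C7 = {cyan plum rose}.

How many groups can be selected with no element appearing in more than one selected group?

C2, C5, C7 are pairwise disjoint (C2={lime,grey}; C5={pink,blue}; C7={cyan,plum,rose}).
Every remaining group overlaps one of these, and no 4 of the listed groups are pairwise disjoint, so 3 is the maximum.

3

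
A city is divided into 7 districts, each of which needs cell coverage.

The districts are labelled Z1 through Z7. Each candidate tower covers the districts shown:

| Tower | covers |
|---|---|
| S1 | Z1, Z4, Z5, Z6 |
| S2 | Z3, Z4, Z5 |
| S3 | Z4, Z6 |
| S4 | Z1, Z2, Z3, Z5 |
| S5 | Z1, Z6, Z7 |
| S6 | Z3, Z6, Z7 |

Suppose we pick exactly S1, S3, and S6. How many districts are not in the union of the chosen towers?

1

Union of S1, S3, S6 = {Z1, Z3, Z4, Z5, Z6, Z7}.
Not covered: Z2 — 1 district.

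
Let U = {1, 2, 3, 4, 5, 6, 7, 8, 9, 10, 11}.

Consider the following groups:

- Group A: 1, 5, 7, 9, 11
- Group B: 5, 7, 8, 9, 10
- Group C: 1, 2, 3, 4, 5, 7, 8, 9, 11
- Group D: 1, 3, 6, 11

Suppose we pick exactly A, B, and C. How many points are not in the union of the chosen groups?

Union of A, B, C = {1, 2, 3, 4, 5, 7, 8, 9, 10, 11}.
Not covered: 6 — 1 point.

1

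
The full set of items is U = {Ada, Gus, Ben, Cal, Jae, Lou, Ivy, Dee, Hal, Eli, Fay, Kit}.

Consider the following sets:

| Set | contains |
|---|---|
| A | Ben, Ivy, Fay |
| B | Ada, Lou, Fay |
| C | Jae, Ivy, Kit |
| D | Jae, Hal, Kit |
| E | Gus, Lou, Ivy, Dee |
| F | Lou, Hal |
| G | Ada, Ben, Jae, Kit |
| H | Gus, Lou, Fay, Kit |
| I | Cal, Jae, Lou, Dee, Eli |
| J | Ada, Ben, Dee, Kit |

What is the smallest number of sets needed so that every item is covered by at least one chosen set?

Take {C, D, H, I, J}. Their union is {Ada, Gus, Ben, Cal, Jae, Lou, Ivy, Dee, Hal, Eli, Fay, Kit}, which is all 12 items.
No 4 of the 10 sets cover everything (all 210 combinations miss at least one item), so 5 is optimal.

5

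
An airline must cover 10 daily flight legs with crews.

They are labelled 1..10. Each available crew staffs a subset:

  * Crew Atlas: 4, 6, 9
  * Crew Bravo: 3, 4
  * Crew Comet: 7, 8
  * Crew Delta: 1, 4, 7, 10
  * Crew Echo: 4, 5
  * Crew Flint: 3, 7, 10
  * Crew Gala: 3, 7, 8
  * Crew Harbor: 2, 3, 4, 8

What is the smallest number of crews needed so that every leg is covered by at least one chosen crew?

Atlas and Delta and Echo and Harbor together: Atlas ∪ Delta ∪ Echo ∪ Harbor = {1, 2, 3, 4, 5, 6, 7, 8, 9, 10} — every leg is covered.
Only Echo contains 5, so Echo is forced; the remaining 8 legs need at least 3 more crews (each remaining crew adds at most 3) — so at least 4 crews are needed, and 4 is optimal.

4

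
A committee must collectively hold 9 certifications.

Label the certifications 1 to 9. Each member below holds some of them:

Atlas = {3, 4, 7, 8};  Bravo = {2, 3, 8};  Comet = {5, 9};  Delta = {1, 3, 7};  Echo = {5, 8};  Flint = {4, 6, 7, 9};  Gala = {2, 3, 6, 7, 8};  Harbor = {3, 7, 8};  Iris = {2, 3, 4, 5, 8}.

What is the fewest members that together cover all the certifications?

Delta and Flint and Iris together: Delta ∪ Flint ∪ Iris = {1, 2, 3, 4, 5, 6, 7, 8, 9} — every certification is covered.
Only Delta contains 1, so Delta is forced; the remaining 6 certifications need at least 2 more members (each remaining member adds at most 4) — so at least 3 members are needed, and 3 is optimal.

3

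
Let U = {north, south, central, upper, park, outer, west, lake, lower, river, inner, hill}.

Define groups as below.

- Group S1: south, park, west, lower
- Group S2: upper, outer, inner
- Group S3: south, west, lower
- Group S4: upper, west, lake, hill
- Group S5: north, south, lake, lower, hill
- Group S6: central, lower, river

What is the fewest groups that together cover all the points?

Take {S1, S2, S5, S6}. Their union is {north, south, central, upper, park, outer, west, lake, lower, river, inner, hill}, which is all 12 points.
Only S5 contains north, so S5 is forced; the remaining 7 points need at least 3 more groups (each remaining group adds at most 3) — so at least 4 groups are needed, and 4 is optimal.

4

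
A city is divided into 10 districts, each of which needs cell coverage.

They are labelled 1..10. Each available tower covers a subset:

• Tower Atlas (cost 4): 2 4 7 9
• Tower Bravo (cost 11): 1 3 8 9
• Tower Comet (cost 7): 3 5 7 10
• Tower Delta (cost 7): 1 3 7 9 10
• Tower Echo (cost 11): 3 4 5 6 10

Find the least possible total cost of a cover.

Atlas, Bravo, Echo together cover every district (Atlas ∪ Bravo ∪ Echo = {1, 2, 3, 4, 5, 6, 7, 8, 9, 10}); total cost 4 + 11 + 11 = 26.
The greedy pick Atlas, Comet, Bravo, Echo costs 33; no covering selection beats 26.

26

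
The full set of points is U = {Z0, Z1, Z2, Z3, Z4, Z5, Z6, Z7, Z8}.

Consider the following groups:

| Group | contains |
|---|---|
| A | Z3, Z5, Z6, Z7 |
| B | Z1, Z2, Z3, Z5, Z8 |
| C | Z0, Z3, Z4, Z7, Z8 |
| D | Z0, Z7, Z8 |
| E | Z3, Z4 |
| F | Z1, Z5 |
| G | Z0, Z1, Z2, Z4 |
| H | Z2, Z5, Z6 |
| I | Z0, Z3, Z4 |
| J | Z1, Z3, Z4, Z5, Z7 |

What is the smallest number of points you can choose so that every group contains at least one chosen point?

3

The 3 points {Z4, Z5, Z8} hit every group.
The groups D, E, F are pairwise disjoint, so any hitting set needs a separate point for each — at least 3. Hence 3 is optimal.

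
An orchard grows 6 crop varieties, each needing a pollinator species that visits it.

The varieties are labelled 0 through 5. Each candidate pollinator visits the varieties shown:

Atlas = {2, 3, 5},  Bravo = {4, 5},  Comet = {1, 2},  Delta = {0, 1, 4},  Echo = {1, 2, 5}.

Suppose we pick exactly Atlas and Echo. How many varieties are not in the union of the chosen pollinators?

2

Union of Atlas, Echo = {1, 2, 3, 5}.
Not covered: 0, 4 — 2 varieties.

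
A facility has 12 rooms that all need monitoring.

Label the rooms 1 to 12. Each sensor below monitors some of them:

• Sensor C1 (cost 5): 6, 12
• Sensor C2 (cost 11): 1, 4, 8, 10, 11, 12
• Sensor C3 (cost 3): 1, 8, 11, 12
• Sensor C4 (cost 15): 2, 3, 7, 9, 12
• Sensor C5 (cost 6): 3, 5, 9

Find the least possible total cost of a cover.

37

C1, C2, C4, C5 together cover every room (C1 ∪ C2 ∪ C4 ∪ C5 = {1, 2, 3, 4, 5, 6, 7, 8, 9, 10, 11, 12}); total cost 5 + 11 + 15 + 6 = 37.
The greedy pick C3, C5, C1, C2, C4 costs 40; no covering selection beats 37.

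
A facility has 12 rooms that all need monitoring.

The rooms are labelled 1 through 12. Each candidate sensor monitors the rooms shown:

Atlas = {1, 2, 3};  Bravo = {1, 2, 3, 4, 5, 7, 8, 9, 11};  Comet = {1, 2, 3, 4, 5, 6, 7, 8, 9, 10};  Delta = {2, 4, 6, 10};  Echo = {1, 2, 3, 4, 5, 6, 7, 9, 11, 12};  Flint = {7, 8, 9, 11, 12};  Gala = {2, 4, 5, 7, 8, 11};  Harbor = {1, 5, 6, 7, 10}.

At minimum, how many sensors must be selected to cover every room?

Take {Comet, Echo}. Their union is {1, 2, 3, 4, 5, 6, 7, 8, 9, 10, 11, 12}, which is all 12 rooms.
No single sensor has all 12 rooms (the largest, Comet, has 10), so 2 is optimal.

2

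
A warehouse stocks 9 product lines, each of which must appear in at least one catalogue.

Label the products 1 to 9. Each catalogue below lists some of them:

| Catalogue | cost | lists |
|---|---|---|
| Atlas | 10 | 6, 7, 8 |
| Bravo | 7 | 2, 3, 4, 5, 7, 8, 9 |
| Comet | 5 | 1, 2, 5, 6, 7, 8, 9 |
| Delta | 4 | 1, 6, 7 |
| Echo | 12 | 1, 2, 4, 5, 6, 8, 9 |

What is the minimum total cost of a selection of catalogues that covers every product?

Bravo, Delta together cover every product (Bravo ∪ Delta = {1, 2, 3, 4, 5, 6, 7, 8, 9}); total cost 7 + 4 = 11.
The greedy pick Comet, Bravo costs 12; no covering selection beats 11.

11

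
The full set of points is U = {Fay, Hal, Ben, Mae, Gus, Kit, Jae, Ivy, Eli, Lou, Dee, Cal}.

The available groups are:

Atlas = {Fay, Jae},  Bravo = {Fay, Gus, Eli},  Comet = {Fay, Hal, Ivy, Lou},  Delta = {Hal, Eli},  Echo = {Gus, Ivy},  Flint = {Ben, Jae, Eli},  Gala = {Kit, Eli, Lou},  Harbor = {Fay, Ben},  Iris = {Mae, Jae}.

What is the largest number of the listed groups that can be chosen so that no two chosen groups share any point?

Delta, Echo, Harbor, Iris are pairwise disjoint (Delta={Hal,Eli}; Echo={Gus,Ivy}; Harbor={Fay,Ben}; Iris={Mae,Jae}).
Every remaining group overlaps one of these, and no 5 of the listed groups are pairwise disjoint, so 4 is the maximum.

4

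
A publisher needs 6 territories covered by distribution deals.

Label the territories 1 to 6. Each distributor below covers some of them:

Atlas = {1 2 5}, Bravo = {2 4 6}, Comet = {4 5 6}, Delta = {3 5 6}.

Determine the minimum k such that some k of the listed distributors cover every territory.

Atlas and Bravo and Delta together: Atlas ∪ Bravo ∪ Delta = {1, 2, 3, 4, 5, 6} — every territory is covered.
Only Atlas contains 1, so Atlas is forced; the remaining 3 territories need at least 2 more distributors (each remaining distributor adds at most 2) — so at least 3 distributors are needed, and 3 is optimal.

3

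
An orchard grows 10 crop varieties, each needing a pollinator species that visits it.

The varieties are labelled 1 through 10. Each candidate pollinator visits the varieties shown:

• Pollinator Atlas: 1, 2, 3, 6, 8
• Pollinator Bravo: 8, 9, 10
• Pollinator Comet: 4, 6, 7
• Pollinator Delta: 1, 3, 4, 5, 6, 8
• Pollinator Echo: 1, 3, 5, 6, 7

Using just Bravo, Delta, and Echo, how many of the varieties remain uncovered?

Union of Bravo, Delta, Echo = {1, 3, 4, 5, 6, 7, 8, 9, 10}.
Not covered: 2 — 1 variety.

1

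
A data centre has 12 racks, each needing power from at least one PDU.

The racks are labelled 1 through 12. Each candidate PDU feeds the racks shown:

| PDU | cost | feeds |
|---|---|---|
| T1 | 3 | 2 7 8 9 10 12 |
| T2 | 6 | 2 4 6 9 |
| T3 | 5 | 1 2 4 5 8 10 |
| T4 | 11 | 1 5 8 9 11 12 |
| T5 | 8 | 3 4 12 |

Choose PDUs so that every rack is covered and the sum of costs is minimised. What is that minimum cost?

28

T1, T2, T4, T5 together cover every rack (T1 ∪ T2 ∪ T4 ∪ T5 = {1, 2, 3, 4, 5, 6, 7, 8, 9, 10, 11, 12}); total cost 3 + 6 + 11 + 8 = 28.
The greedy pick T1, T3, T2, T5, T4 costs 33; no covering selection beats 28.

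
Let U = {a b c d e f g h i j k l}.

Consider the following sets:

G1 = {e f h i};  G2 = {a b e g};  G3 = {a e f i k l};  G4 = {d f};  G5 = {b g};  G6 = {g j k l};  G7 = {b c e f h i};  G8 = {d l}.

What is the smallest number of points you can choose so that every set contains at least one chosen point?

The 3 points {f, g, l} hit every set.
The sets G1, G5, G8 are pairwise disjoint, so any hitting set needs a separate point for each — at least 3. Hence 3 is optimal.

3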